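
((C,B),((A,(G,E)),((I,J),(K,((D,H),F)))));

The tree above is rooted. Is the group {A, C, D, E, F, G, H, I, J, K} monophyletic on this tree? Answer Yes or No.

The MRCA of the listed taxa is the root, so the smallest clade containing them is the whole tree.
That clade also contains B, which is not in the proposed group, so the group is not monophyletic.

No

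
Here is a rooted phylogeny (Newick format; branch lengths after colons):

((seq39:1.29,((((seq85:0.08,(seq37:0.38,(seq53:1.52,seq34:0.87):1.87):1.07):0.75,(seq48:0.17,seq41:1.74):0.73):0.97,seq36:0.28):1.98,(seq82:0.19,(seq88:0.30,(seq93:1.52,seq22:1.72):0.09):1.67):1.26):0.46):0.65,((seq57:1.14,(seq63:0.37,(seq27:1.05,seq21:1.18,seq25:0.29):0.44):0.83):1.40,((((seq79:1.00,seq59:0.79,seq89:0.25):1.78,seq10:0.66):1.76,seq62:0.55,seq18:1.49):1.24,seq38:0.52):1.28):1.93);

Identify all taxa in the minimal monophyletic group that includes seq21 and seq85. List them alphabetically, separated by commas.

seq10, seq18, seq21, seq22, seq25, seq27, seq34, seq36, seq37, seq38, seq39, seq41, seq48, seq53, seq57, seq59, seq62, seq63, seq79, seq82, seq85, seq88, seq89, seq93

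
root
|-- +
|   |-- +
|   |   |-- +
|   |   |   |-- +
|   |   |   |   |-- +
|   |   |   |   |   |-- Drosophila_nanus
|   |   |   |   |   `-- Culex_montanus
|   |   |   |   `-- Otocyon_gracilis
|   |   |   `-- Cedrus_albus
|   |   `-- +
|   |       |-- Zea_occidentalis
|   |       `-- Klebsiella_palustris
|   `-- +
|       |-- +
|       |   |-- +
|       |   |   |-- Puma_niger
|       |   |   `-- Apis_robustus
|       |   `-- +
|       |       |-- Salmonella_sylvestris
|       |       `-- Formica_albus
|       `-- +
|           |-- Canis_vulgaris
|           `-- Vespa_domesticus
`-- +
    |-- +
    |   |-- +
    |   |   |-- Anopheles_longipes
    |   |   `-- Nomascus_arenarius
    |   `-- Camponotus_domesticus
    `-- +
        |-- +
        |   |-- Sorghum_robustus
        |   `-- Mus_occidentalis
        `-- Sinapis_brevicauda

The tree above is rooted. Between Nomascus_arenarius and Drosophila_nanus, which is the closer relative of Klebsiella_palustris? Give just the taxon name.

The MRCA of Klebsiella_palustris and Drosophila_nanus subtends ((((Drosophila_nanus,Culex_montanus),Otocyon_gracilis),Cedrus_albus),(Zea_occidentalis,Klebsiella_palustris)) (6 taxa).
The MRCA of Klebsiella_palustris and Nomascus_arenarius is the root, subtending the entire tree (18 taxa).
The first is nested inside the second, so Klebsiella_palustris shares a more recent common ancestor with Drosophila_nanus.

Drosophila_nanus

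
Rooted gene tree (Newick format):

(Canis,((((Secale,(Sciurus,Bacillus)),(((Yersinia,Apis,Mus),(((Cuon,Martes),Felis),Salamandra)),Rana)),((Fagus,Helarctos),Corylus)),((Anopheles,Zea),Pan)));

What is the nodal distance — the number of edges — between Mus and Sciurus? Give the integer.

The MRCA of Mus and Sciurus is the node subtending ((Secale,(Sciurus,Bacillus)),(((Yersinia,Apis,Mus),(((Cuon,Martes),Felis),Salamandra)),Rana)).
From Mus up to that node: 4 branches. From Sciurus up to the same node: 3 branches. Total: 4 + 3 = 7.

7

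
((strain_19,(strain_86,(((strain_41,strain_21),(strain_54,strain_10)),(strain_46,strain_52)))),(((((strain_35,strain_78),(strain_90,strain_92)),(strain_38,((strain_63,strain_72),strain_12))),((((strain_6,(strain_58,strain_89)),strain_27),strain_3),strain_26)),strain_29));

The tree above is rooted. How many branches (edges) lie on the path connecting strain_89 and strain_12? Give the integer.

The MRCA of strain_89 and strain_12 is the node subtending ((((strain_35,strain_78),(strain_90,strain_92)),(strain_38,((strain_63,strain_72),strain_12))),((((strain_6,(strain_58,strain_89)),strain_27),strain_3),strain_26)).
From strain_89 up to that node: 6 branches. From strain_12 up to the same node: 4 branches. Total: 6 + 4 = 10.

10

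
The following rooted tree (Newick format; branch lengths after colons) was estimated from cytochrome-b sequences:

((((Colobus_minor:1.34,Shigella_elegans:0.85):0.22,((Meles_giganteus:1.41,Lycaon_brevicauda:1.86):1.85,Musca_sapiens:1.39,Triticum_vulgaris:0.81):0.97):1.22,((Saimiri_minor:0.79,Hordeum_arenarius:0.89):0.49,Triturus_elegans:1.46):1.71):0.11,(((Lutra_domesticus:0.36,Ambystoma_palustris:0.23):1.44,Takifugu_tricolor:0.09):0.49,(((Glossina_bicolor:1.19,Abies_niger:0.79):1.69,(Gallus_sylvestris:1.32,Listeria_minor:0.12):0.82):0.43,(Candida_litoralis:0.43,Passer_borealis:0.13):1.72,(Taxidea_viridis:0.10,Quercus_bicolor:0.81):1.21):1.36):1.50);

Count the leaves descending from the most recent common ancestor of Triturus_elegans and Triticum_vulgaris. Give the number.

9

The MRCA of Triturus_elegans and Triticum_vulgaris is the node subtending (((Colobus_minor,Shigella_elegans),((Meles_giganteus,Lycaon_brevicauda),Musca_sapiens,Triticum_vulgaris)),((Saimiri_minor,Hordeum_arenarius),Triturus_elegans)).
That clade contains 9 terminal taxa: Colobus_minor, Hordeum_arenarius, Lycaon_brevicauda, Meles_giganteus, Musca_sapiens, Saimiri_minor, Shigella_elegans, Triticum_vulgaris, Triturus_elegans.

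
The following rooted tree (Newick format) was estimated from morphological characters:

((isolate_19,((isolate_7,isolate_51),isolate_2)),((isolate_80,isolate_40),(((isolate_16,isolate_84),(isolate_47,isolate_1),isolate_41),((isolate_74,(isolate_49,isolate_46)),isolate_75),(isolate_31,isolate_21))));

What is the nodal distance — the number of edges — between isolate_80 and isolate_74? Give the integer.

6

The MRCA of isolate_80 and isolate_74 is the node subtending ((isolate_80,isolate_40),(((isolate_16,isolate_84),(isolate_47,isolate_1),isolate_41),((isolate_74,(isolate_49,isolate_46)),isolate_75),(isolate_31,isolate_21))).
From isolate_80 up to that node: 2 branches. From isolate_74 up to the same node: 4 branches. Total: 2 + 4 = 6.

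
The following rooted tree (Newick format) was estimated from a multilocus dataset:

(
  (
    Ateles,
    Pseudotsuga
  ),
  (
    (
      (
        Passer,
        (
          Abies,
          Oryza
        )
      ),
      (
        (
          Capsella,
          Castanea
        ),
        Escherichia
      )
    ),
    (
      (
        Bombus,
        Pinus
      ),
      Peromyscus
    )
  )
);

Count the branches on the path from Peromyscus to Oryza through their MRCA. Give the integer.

The MRCA of Peromyscus and Oryza is the node subtending (((Passer,(Abies,Oryza)),((Capsella,Castanea),Escherichia)),((Bombus,Pinus),Peromyscus)).
From Peromyscus up to that node: 2 branches. From Oryza up to the same node: 4 branches. Total: 2 + 4 = 6.

6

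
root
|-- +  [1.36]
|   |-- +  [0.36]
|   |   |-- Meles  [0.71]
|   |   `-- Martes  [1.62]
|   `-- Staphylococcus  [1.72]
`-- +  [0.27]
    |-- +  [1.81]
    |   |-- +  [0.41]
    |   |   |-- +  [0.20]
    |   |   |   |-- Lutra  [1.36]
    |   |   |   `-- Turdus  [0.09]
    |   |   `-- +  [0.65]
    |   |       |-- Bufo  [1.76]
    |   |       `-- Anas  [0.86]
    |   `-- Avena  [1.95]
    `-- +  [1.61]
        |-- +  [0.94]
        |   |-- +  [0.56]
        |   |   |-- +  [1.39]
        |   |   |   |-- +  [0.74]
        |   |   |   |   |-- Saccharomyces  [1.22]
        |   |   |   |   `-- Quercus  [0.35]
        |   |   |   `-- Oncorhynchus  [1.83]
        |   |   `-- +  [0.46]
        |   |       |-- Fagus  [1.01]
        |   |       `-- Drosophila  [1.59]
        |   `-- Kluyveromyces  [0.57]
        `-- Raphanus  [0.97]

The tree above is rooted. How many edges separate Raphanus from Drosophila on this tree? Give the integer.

The MRCA of Raphanus and Drosophila is the node subtending (((((Saccharomyces,Quercus),Oncorhynchus),(Fagus,Drosophila)),Kluyveromyces),Raphanus).
From Raphanus up to that node: 1 branch. From Drosophila up to the same node: 4 branches. Total: 1 + 4 = 5.

5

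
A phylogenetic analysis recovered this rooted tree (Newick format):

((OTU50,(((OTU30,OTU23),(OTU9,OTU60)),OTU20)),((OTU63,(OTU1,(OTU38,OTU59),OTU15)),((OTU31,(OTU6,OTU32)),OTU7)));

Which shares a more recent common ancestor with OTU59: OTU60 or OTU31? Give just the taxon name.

OTU31

The MRCA of OTU59 and OTU31 subtends ((OTU63,(OTU1,(OTU38,OTU59),OTU15)),((OTU31,(OTU6,OTU32)),OTU7)) (9 taxa).
The MRCA of OTU59 and OTU60 is the root, subtending the entire tree (15 taxa).
The first is nested inside the second, so OTU59 shares a more recent common ancestor with OTU31.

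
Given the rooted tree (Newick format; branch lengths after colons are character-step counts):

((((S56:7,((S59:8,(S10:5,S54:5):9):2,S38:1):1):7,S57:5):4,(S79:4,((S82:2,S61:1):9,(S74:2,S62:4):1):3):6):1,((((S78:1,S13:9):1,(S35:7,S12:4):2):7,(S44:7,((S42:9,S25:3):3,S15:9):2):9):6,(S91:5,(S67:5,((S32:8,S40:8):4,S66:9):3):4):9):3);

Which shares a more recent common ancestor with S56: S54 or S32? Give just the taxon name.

The MRCA of S56 and S54 subtends (S56,((S59,(S10,S54)),S38)) (5 taxa).
The MRCA of S56 and S32 is the root, subtending the entire tree (24 taxa).
The first is nested inside the second, so S56 shares a more recent common ancestor with S54.

S54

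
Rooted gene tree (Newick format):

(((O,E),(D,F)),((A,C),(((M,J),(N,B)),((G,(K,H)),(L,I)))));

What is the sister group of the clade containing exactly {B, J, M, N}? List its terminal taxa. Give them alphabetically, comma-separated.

G, H, I, K, L

The clade containing exactly {B, J, M, N} attaches to the tree at the node subtending (((M,J),(N,B)),((G,(K,H)),(L,I))).
The other lineage descending from that same node — the sister group — is ((G,(K,H)),(L,I)); its 5 tips in alphabetical order are the answer.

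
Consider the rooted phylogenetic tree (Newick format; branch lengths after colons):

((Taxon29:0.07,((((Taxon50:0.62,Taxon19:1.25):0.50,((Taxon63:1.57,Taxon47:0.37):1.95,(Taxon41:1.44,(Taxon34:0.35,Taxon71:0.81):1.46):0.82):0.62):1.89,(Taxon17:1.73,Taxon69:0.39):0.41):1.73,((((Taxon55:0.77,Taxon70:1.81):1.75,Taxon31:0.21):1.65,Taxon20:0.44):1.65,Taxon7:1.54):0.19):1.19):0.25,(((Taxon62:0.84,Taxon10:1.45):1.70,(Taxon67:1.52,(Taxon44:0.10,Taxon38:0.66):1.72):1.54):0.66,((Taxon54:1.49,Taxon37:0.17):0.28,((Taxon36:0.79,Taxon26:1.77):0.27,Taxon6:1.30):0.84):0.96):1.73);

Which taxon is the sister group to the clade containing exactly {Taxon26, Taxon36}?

Taxon6

The clade containing exactly {Taxon26, Taxon36} attaches to the tree at the node subtending ((Taxon36,Taxon26),Taxon6).
The other lineage descending from that same node — the sister group — is the single tip Taxon6.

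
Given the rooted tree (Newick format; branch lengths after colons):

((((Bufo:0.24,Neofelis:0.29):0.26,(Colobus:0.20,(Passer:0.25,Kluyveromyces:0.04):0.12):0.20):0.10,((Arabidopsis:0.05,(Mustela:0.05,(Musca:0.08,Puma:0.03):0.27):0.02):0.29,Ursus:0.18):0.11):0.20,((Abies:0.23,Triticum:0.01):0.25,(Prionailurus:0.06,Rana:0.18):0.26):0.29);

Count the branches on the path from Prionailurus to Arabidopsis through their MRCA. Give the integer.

7

The MRCA of Prionailurus and Arabidopsis is the root of the tree.
From Prionailurus up to that node: 3 branches. From Arabidopsis up to the same node: 4 branches. Total: 3 + 4 = 7.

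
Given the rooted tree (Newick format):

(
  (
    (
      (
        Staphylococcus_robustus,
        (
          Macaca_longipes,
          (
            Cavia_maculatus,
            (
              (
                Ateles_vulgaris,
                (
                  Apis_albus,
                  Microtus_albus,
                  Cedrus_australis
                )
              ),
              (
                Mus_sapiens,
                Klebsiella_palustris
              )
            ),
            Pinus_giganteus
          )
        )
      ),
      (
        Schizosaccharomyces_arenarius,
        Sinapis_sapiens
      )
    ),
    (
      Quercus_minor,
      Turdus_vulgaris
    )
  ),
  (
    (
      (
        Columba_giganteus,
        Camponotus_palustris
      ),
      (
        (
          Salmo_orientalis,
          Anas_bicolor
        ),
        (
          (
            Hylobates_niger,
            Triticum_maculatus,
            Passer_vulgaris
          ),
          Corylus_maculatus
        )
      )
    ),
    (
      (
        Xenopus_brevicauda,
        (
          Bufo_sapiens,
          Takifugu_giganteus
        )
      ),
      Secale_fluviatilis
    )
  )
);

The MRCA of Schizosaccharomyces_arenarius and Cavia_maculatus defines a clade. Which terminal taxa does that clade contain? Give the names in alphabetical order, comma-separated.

Tracing Schizosaccharomyces_arenarius: it sits inside (Schizosaccharomyces_arenarius,Sinapis_sapiens).
Tracing Cavia_maculatus: it sits inside (Cavia_maculatus,((Ateles_vulgaris,(Apis_albus,Microtus_albus,Cedrus_australis)),(Mus_sapiens,Klebsiella_palustris)),Pinus_giganteus).
The smallest clade enclosing both is ((Staphylococcus_robustus,(Macaca_longipes,(Cavia_maculatus,((Ateles_vulgaris,(Apis_albus,Microtus_albus,Cedrus_australis)),(Mus_sapiens,Klebsiella_palustris)),Pinus_giganteus))),(Schizosaccharomyces_arenarius,Sinapis_sapiens)); the answer is its 12 terminal taxa in alphabetical order.

Apis_albus, Ateles_vulgaris, Cavia_maculatus, Cedrus_australis, Klebsiella_palustris, Macaca_longipes, Microtus_albus, Mus_sapiens, Pinus_giganteus, Schizosaccharomyces_arenarius, Sinapis_sapiens, Staphylococcus_robustus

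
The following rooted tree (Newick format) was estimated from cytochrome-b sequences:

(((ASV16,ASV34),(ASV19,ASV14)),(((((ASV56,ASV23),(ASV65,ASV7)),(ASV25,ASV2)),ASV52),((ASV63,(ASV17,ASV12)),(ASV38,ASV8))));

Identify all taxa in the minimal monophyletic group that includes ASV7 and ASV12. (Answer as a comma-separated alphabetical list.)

ASV12, ASV17, ASV2, ASV23, ASV25, ASV38, ASV52, ASV56, ASV63, ASV65, ASV7, ASV8

Tracing ASV7: it sits inside (ASV65,ASV7).
Tracing ASV12: it sits inside (ASV17,ASV12).
The smallest clade enclosing both is (((((ASV56,ASV23),(ASV65,ASV7)),(ASV25,ASV2)),ASV52),((ASV63,(ASV17,ASV12)),(ASV38,ASV8))); the answer is its 12 terminal taxa in alphabetical order.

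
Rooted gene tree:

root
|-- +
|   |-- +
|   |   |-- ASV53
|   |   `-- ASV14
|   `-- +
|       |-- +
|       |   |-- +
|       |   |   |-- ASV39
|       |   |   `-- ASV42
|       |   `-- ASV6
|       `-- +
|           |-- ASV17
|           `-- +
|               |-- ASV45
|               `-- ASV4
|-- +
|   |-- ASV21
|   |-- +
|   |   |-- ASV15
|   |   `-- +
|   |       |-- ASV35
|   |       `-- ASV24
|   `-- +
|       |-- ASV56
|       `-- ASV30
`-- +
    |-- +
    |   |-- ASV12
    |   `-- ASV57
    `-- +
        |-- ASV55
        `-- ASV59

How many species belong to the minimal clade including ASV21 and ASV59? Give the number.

18

The MRCA of ASV21 and ASV59 is the root, so the clade is the entire tree.
That clade contains 18 terminal taxa: ASV12, ASV14, ASV15, ASV17, ASV21, ASV24, ASV30, ASV35, ASV39, ASV4, ASV42, ASV45, ASV53, ASV55, ASV56, ASV57, ASV59, ASV6.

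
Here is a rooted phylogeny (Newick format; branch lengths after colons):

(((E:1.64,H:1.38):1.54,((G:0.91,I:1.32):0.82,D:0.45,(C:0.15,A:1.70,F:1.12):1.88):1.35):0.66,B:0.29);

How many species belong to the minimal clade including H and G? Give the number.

8

The MRCA of H and G is the node subtending ((E,H),((G,I),D,(C,A,F))).
That clade contains 8 terminal taxa: A, C, D, E, F, G, H, I.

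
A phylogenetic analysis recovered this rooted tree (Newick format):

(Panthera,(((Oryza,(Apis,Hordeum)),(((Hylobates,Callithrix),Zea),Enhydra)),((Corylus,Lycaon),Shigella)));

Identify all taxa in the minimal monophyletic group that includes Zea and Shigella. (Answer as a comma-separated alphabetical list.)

Tracing Zea: it sits inside ((Hylobates,Callithrix),Zea).
Tracing Shigella: it sits inside ((Corylus,Lycaon),Shigella).
The smallest clade enclosing both is (((Oryza,(Apis,Hordeum)),(((Hylobates,Callithrix),Zea),Enhydra)),((Corylus,Lycaon),Shigella)); the answer is its 10 terminal taxa in alphabetical order.

Apis, Callithrix, Corylus, Enhydra, Hordeum, Hylobates, Lycaon, Oryza, Shigella, Zea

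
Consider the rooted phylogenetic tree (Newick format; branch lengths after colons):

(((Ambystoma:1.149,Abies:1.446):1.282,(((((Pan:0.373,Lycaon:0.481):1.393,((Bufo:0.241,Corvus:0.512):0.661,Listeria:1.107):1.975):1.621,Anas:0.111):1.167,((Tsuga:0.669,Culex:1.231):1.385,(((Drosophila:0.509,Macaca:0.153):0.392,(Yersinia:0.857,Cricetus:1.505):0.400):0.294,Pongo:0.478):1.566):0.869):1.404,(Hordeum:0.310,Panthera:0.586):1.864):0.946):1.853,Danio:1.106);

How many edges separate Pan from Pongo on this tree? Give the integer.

7

The MRCA of Pan and Pongo is the node subtending ((((Pan,Lycaon),((Bufo,Corvus),Listeria)),Anas),((Tsuga,Culex),(((Drosophila,Macaca),(Yersinia,Cricetus)),Pongo))).
From Pan up to that node: 4 branches. From Pongo up to the same node: 3 branches. Total: 4 + 3 = 7.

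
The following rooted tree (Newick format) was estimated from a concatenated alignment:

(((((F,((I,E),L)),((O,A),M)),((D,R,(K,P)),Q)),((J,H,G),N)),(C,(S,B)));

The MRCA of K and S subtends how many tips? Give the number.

The MRCA of K and S is the root, so the clade is the entire tree.
That clade contains 19 terminal taxa: A, B, C, D, E, F, G, H, I, J, K, L, M, N, O, P, Q, R, S.

19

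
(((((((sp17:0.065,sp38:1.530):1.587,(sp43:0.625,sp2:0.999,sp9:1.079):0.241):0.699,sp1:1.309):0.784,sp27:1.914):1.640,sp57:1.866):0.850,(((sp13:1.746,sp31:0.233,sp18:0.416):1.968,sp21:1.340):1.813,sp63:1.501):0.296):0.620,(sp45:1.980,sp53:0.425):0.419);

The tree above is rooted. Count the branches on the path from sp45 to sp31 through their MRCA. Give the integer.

7

The MRCA of sp45 and sp31 is the root of the tree.
From sp45 up to that node: 2 branches. From sp31 up to the same node: 5 branches. Total: 2 + 5 = 7.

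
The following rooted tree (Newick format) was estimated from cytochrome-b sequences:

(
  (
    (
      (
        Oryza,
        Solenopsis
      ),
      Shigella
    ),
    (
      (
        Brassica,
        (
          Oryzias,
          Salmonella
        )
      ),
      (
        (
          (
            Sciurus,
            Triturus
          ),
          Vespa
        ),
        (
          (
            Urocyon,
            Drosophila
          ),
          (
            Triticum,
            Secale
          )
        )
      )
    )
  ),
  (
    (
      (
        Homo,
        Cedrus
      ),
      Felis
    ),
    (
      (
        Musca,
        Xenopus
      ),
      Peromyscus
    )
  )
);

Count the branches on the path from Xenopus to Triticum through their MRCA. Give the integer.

The MRCA of Xenopus and Triticum is the root of the tree.
From Xenopus up to that node: 4 branches. From Triticum up to the same node: 6 branches. Total: 4 + 6 = 10.

10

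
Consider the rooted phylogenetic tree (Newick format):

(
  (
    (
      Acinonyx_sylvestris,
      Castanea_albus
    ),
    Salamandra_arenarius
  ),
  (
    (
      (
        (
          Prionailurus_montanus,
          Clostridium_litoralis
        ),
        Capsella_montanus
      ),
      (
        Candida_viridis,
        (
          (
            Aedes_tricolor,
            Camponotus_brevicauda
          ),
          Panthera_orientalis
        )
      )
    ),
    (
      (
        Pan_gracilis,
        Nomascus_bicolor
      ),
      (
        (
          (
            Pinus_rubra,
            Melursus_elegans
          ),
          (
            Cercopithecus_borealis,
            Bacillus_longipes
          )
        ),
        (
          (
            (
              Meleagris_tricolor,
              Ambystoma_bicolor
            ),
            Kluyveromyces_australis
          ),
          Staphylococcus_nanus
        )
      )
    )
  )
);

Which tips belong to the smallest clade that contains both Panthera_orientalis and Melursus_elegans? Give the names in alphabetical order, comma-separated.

Tracing Panthera_orientalis: it sits inside ((Aedes_tricolor,Camponotus_brevicauda),Panthera_orientalis).
Tracing Melursus_elegans: it sits inside (Pinus_rubra,Melursus_elegans).
The smallest clade enclosing both is ((((Prionailurus_montanus,Clostridium_litoralis),Capsella_montanus),(Candida_viridis,((Aedes_tricolor,Camponotus_brevicauda),Panthera_orientalis))),((Pan_gracilis,Nomascus_bicolor),(((Pinus_rubra,Melursus_elegans),(Cercopithecus_borealis,Bacillus_longipes)),(((Meleagris_tricolor,Ambystoma_bicolor),Kluyveromyces_australis),Staphylococcus_nanus)))); the answer is its 17 terminal taxa in alphabetical order.

Aedes_tricolor, Ambystoma_bicolor, Bacillus_longipes, Camponotus_brevicauda, Candida_viridis, Capsella_montanus, Cercopithecus_borealis, Clostridium_litoralis, Kluyveromyces_australis, Meleagris_tricolor, Melursus_elegans, Nomascus_bicolor, Pan_gracilis, Panthera_orientalis, Pinus_rubra, Prionailurus_montanus, Staphylococcus_nanus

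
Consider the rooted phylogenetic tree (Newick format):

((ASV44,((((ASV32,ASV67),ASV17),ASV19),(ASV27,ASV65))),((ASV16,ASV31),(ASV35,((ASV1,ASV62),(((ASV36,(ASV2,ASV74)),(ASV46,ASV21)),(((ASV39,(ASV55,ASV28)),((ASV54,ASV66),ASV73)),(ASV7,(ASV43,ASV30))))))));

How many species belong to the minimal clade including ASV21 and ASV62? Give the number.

The MRCA of ASV21 and ASV62 is the node subtending ((ASV1,ASV62),(((ASV36,(ASV2,ASV74)),(ASV46,ASV21)),(((ASV39,(ASV55,ASV28)),((ASV54,ASV66),ASV73)),(ASV7,(ASV43,ASV30))))).
That clade contains 16 terminal taxa: ASV1, ASV2, ASV21, ASV28, ASV30, ASV36, ASV39, ASV43, ASV46, ASV54, ASV55, ASV62, ASV66, ASV7, ASV73, ASV74.

16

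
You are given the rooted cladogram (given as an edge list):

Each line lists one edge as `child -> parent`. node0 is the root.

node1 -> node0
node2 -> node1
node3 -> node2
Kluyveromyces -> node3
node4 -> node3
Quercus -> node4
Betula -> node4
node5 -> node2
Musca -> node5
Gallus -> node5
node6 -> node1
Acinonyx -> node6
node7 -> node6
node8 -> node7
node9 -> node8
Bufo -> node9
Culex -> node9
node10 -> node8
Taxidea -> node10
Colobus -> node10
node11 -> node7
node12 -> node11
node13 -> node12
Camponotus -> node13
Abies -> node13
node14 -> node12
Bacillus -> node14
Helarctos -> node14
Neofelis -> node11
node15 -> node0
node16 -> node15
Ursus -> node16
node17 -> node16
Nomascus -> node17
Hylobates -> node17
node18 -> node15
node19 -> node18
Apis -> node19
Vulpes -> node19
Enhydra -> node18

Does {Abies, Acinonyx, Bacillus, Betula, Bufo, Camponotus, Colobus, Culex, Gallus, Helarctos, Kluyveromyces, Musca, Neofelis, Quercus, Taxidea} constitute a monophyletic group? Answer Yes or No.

The most recent common ancestor of these taxa subtends (((Kluyveromyces,(Quercus,Betula)),(Musca,Gallus)),(Acinonyx,(((Bufo,Culex),(Taxidea,Colobus)),(((Camponotus,Abies),(Bacillus,Helarctos)),Neofelis)))).
That clade has exactly 15 tips — every listed taxon and nothing else — so the group is monophyletic.

Yes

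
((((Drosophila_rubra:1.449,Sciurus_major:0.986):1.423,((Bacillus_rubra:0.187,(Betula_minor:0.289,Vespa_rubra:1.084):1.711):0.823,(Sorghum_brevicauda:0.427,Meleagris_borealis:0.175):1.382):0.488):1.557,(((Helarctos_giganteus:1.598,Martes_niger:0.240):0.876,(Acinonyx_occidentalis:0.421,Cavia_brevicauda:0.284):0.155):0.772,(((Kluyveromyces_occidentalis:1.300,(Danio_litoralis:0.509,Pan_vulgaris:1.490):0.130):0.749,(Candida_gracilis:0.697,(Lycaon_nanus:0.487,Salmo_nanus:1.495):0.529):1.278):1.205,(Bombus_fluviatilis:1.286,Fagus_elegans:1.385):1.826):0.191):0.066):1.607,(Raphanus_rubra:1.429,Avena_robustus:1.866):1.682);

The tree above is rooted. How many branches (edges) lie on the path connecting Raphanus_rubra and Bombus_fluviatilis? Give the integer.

7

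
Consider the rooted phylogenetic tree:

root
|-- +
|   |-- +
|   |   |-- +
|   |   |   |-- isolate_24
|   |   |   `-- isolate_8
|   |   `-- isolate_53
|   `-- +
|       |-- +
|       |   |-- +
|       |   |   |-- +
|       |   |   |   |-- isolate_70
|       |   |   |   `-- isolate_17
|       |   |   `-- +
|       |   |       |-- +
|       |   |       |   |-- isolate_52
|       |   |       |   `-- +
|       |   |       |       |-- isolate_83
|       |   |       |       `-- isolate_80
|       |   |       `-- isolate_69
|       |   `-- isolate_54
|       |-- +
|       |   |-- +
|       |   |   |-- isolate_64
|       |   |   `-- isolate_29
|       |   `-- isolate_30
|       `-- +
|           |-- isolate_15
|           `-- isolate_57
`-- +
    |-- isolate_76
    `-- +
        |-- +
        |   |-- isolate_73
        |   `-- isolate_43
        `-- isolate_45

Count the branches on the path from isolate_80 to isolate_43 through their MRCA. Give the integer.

12

The MRCA of isolate_80 and isolate_43 is the root of the tree.
From isolate_80 up to that node: 8 branches. From isolate_43 up to the same node: 4 branches. Total: 8 + 4 = 12.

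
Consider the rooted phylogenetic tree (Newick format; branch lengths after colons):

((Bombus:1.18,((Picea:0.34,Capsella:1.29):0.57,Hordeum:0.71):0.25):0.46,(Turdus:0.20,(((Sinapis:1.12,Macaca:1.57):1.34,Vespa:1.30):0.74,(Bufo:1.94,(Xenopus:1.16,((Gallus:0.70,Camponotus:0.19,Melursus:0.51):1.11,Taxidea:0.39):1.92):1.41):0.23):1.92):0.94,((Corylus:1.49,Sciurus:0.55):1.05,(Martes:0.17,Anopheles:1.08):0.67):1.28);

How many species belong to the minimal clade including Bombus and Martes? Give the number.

18

The MRCA of Bombus and Martes is the root, so the clade is the entire tree.
That clade contains 18 terminal taxa: Anopheles, Bombus, Bufo, Camponotus, Capsella, Corylus, Gallus, Hordeum, Macaca, Martes, Melursus, Picea, Sciurus, Sinapis, Taxidea, Turdus, Vespa, Xenopus.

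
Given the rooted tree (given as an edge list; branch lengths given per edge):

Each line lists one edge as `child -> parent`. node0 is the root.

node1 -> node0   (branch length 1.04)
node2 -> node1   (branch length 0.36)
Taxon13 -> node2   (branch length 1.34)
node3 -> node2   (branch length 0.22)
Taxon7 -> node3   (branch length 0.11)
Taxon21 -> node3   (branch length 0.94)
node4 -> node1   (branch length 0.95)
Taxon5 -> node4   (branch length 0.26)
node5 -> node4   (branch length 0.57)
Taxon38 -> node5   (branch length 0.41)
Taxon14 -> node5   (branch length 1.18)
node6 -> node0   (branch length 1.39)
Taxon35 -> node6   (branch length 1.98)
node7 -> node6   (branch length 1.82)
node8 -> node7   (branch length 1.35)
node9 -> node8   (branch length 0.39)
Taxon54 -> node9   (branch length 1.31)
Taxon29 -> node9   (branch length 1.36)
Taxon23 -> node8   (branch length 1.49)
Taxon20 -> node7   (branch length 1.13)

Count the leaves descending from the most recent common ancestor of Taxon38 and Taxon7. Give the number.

6

The MRCA of Taxon38 and Taxon7 is the node subtending ((Taxon13,(Taxon7,Taxon21)),(Taxon5,(Taxon38,Taxon14))).
That clade contains 6 terminal taxa: Taxon13, Taxon14, Taxon21, Taxon38, Taxon5, Taxon7.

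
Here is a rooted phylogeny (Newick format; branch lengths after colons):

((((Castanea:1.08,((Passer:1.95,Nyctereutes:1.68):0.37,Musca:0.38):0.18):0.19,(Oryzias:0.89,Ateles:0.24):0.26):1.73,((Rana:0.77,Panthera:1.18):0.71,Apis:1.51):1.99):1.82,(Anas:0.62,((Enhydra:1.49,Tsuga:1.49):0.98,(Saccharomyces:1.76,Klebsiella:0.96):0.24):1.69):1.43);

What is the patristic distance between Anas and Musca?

6.35

The path runs Anas → … → MRCA → … → Musca; the MRCA is the root of the tree.
Branch lengths along that path: 0.62 + 1.43 + 1.82 + 1.73 + 0.19 + 0.18 + 0.38 = 6.35.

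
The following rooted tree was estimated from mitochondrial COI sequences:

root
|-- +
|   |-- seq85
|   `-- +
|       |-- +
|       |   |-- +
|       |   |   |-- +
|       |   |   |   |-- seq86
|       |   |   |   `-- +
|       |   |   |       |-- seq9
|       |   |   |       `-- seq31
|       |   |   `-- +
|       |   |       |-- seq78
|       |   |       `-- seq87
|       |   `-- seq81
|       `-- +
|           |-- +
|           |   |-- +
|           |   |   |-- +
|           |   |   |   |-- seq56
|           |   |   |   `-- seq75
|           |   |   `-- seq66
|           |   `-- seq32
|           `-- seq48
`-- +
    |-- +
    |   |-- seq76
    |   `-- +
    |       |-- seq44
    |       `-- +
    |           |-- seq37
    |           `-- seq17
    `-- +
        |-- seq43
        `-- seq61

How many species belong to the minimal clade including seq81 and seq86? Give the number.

6

The MRCA of seq81 and seq86 is the node subtending (((seq86,(seq9,seq31)),(seq78,seq87)),seq81).
That clade contains 6 terminal taxa: seq31, seq78, seq81, seq86, seq87, seq9.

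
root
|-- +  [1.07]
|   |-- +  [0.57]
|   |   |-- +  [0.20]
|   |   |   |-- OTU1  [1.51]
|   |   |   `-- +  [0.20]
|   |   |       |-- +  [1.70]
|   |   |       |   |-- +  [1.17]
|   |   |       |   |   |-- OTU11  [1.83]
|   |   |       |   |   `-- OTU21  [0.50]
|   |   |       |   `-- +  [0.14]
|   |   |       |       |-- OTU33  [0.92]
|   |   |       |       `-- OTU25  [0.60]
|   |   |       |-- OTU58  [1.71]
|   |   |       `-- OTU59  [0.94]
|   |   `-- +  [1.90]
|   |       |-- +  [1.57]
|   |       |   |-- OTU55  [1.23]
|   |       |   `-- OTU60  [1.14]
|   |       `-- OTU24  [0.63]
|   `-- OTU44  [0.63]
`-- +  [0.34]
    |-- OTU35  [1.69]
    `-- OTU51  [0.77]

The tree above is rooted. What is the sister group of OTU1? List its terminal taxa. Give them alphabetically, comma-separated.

OTU1 attaches to the tree at the node subtending (OTU1,(((OTU11,OTU21),(OTU33,OTU25)),OTU58,OTU59)).
The other lineage descending from that same node — the sister group — is (((OTU11,OTU21),(OTU33,OTU25)),OTU58,OTU59); its 6 tips in alphabetical order are the answer.

OTU11, OTU21, OTU25, OTU33, OTU58, OTU59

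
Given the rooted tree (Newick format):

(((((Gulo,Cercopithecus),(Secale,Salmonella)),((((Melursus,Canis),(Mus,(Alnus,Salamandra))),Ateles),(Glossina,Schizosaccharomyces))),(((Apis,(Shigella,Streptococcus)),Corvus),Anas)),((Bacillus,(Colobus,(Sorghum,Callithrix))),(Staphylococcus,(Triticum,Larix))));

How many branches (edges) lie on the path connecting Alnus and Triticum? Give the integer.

The MRCA of Alnus and Triticum is the root of the tree.
From Alnus up to that node: 8 branches. From Triticum up to the same node: 4 branches. Total: 8 + 4 = 12.

12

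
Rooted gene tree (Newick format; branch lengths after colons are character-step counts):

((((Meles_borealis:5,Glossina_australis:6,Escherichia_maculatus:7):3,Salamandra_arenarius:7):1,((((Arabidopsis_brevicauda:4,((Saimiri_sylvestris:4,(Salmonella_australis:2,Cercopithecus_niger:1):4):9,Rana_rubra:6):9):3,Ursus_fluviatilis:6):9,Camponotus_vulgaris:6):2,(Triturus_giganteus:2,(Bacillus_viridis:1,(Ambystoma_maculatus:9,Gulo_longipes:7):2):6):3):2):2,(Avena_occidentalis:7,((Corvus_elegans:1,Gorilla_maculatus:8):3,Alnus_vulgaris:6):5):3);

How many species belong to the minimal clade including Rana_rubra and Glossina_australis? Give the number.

The MRCA of Rana_rubra and Glossina_australis is the node subtending (((Meles_borealis,Glossina_australis,Escherichia_maculatus),Salamandra_arenarius),((((Arabidopsis_brevicauda,((Saimiri_sylvestris,(Salmonella_australis,Cercopithecus_niger)),Rana_rubra)),Ursus_fluviatilis),Camponotus_vulgaris),(Triturus_giganteus,(Bacillus_viridis,(Ambystoma_maculatus,Gulo_longipes))))).
That clade contains 15 terminal taxa: Ambystoma_maculatus, Arabidopsis_brevicauda, Bacillus_viridis, Camponotus_vulgaris, Cercopithecus_niger, Escherichia_maculatus, Glossina_australis, Gulo_longipes, Meles_borealis, Rana_rubra, Saimiri_sylvestris, Salamandra_arenarius, Salmonella_australis, Triturus_giganteus, Ursus_fluviatilis.

15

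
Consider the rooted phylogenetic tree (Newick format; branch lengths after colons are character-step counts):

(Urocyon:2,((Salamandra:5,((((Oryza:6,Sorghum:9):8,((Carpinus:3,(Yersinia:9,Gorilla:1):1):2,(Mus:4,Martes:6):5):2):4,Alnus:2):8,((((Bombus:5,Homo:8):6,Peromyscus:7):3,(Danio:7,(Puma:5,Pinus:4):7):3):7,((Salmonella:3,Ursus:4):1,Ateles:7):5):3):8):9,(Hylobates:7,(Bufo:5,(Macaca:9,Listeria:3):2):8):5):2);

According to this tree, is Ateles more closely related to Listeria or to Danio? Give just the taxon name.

Danio

The MRCA of Ateles and Danio subtends ((((Bombus,Homo),Peromyscus),(Danio,(Puma,Pinus))),((Salmonella,Ursus),Ateles)) (9 taxa).
The MRCA of Ateles and Listeria subtends ((Salamandra,((((Oryza,Sorghum),((Carpinus,(Yersinia,Gorilla)),(Mus,Martes))),Alnus),((((Bombus,Homo),Peromyscus),(Danio,(Puma,Pinus))),((Salmonella,Ursus),Ateles)))),(Hylobates,(Bufo,(Macaca,Listeria)))) (22 taxa).
The first is nested inside the second, so Ateles shares a more recent common ancestor with Danio.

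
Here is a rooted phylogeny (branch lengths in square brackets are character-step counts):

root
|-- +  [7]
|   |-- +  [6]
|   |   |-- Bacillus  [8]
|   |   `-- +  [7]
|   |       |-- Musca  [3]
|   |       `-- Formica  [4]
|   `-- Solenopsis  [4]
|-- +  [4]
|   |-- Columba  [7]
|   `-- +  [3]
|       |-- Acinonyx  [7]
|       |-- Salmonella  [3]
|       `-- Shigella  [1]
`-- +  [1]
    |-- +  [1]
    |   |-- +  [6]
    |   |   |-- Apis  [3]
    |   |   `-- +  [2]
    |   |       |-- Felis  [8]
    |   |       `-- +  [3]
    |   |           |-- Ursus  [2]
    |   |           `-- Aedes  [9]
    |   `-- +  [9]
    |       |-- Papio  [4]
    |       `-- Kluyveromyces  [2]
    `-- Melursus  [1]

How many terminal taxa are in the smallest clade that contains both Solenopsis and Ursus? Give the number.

15

The MRCA of Solenopsis and Ursus is the root, so the clade is the entire tree.
That clade contains 15 terminal taxa: Acinonyx, Aedes, Apis, Bacillus, Columba, Felis, Formica, Kluyveromyces, Melursus, Musca, Papio, Salmonella, Shigella, Solenopsis, Ursus.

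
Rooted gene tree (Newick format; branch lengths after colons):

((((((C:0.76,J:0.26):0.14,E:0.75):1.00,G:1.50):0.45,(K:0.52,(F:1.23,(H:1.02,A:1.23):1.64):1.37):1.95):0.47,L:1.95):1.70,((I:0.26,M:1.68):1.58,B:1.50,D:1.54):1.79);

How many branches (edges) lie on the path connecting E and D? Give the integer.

7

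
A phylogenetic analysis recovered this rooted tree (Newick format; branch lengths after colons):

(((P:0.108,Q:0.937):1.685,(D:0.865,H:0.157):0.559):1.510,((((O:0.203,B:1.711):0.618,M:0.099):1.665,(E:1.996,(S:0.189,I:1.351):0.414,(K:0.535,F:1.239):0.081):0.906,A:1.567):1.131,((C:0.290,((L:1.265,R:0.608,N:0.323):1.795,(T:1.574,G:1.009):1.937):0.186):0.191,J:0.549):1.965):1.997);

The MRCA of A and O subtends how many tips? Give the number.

The MRCA of A and O is the node subtending (((O,B),M),(E,(S,I),(K,F)),A).
That clade contains 9 terminal taxa: A, B, E, F, I, K, M, O, S.

9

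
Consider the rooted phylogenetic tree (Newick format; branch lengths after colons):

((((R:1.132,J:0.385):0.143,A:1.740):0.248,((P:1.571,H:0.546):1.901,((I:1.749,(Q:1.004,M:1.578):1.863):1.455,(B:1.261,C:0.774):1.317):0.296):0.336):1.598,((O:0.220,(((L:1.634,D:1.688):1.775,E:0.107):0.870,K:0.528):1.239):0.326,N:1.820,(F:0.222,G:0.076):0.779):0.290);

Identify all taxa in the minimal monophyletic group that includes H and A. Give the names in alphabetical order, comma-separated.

A, B, C, H, I, J, M, P, Q, R

Tracing H: it sits inside (P,H).
Tracing A: it sits inside ((R,J),A).
The smallest clade enclosing both is (((R,J),A),((P,H),((I,(Q,M)),(B,C)))); the answer is its 10 terminal taxa in alphabetical order.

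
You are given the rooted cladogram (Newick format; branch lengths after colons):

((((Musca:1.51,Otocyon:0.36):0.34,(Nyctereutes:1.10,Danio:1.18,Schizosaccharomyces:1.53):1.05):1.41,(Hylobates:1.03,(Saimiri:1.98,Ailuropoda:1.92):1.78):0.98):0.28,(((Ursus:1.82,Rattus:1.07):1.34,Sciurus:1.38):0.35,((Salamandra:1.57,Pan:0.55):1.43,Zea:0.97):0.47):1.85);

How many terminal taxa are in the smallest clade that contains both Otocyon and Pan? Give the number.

14

The MRCA of Otocyon and Pan is the root, so the clade is the entire tree.
That clade contains 14 terminal taxa: Ailuropoda, Danio, Hylobates, Musca, Nyctereutes, Otocyon, Pan, Rattus, Saimiri, Salamandra, Schizosaccharomyces, Sciurus, Ursus, Zea.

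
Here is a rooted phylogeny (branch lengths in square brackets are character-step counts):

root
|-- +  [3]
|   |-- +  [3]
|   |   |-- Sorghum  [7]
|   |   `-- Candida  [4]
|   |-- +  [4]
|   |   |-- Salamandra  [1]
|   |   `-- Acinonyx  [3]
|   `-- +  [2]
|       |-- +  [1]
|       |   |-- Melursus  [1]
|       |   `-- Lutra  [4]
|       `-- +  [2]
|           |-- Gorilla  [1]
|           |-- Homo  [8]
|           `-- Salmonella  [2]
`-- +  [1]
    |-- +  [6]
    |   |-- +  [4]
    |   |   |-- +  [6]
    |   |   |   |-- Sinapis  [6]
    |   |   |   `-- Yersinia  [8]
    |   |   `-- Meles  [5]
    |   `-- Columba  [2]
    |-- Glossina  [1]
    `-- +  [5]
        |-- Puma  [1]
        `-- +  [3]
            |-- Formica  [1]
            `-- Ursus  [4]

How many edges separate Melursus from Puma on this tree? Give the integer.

The MRCA of Melursus and Puma is the root of the tree.
From Melursus up to that node: 4 branches. From Puma up to the same node: 3 branches. Total: 4 + 3 = 7.

7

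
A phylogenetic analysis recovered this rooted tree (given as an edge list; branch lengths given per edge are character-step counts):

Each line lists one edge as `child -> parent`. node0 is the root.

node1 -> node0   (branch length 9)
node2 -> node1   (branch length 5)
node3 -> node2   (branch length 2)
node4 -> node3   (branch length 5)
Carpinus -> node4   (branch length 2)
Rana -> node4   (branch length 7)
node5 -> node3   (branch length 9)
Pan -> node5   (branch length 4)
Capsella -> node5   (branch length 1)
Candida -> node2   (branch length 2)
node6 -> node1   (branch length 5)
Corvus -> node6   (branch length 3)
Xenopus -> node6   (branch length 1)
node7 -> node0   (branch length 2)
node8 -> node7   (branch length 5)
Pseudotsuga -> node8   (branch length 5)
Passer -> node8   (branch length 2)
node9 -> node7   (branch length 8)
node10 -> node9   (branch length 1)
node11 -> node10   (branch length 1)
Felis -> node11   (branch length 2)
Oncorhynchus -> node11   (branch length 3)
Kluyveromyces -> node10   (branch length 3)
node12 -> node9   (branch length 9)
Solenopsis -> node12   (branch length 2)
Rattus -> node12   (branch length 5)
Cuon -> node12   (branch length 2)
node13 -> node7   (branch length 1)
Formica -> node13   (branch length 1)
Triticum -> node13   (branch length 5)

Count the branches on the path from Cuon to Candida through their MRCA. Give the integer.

The MRCA of Cuon and Candida is the root of the tree.
From Cuon up to that node: 4 branches. From Candida up to the same node: 3 branches. Total: 4 + 3 = 7.

7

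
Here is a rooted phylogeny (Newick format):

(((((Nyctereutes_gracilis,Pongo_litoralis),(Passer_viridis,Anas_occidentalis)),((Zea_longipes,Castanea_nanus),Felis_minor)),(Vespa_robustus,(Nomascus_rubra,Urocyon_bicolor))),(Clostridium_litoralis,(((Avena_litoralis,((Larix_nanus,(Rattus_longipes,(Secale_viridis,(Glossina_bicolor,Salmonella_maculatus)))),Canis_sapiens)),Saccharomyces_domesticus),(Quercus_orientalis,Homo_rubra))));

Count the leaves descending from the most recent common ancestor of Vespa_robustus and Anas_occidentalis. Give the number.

10

The MRCA of Vespa_robustus and Anas_occidentalis is the node subtending ((((Nyctereutes_gracilis,Pongo_litoralis),(Passer_viridis,Anas_occidentalis)),((Zea_longipes,Castanea_nanus),Felis_minor)),(Vespa_robustus,(Nomascus_rubra,Urocyon_bicolor))).
That clade contains 10 terminal taxa: Anas_occidentalis, Castanea_nanus, Felis_minor, Nomascus_rubra, Nyctereutes_gracilis, Passer_viridis, Pongo_litoralis, Urocyon_bicolor, Vespa_robustus, Zea_longipes.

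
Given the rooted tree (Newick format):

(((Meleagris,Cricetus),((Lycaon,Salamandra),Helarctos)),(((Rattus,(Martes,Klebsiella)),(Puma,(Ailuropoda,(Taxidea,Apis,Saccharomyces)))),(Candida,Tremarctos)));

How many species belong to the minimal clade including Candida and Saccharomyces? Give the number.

The MRCA of Candida and Saccharomyces is the node subtending (((Rattus,(Martes,Klebsiella)),(Puma,(Ailuropoda,(Taxidea,Apis,Saccharomyces)))),(Candida,Tremarctos)).
That clade contains 10 terminal taxa: Ailuropoda, Apis, Candida, Klebsiella, Martes, Puma, Rattus, Saccharomyces, Taxidea, Tremarctos.

10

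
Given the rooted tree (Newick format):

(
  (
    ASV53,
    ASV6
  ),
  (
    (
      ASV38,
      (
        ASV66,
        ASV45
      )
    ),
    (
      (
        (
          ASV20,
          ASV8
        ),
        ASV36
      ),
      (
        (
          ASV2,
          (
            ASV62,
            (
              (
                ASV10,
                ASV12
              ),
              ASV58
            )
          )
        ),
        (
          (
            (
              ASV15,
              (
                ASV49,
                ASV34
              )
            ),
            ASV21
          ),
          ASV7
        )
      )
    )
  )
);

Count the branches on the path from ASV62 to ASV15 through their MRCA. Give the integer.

7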